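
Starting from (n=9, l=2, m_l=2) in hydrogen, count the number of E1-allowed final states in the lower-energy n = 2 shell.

E1 requires Δl = ±1, so l_f ∈ {1, 3}; with 0 ≤ l_f ≤ n_f−1 = 1, the allowed l_f values are {1}.
For l_f = 1: m_f ∈ {m_i−1, m_i, m_i+1} ∩ [−1, 1] = {1} → 1 state.
Total: 1.

1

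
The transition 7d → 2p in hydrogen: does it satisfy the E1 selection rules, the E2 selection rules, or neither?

E1

Δl = 1 − 2 = -1; l_i + l_f = 3.
E1 (Δl = ±1): satisfied.
E2 (Δl = 0,±2, l_i+l_f ≥ 2): not satisfied.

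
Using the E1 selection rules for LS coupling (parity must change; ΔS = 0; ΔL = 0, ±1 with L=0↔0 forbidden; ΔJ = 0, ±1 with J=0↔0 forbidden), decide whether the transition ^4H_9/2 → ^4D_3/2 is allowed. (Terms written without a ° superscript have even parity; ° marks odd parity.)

forbidden

Initial level: S=3/2, L=5, J=9/2, parity even. Final level: S=3/2, L=2, J=3/2, parity even.
ΔJ = 0, ±1 (not J=0↔0): J: 9/2 → 3/2, ΔJ = -3 — violated.
ΔL = 0, ±1 (not L=0↔0): L: 5 → 2, ΔL = -3 — violated.
ΔS = 0: S: 3/2 → 3/2 — satisfied.
Parity must change: even → even — violated.
Rule(s) violated: parity, ΔL, ΔJ.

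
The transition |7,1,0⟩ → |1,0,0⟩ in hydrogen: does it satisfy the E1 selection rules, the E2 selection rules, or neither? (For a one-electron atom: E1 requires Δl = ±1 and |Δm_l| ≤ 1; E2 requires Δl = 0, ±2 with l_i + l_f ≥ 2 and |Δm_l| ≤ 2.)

E1

Δl = 0 − 1 = -1; l_i + l_f = 1.
Δm_l = +0.
E1 (Δl = ±1, |Δm_l| ≤ 1): satisfied.
E2 (Δl = 0,±2, l_i+l_f ≥ 2, |Δm_l| ≤ 2): not satisfied.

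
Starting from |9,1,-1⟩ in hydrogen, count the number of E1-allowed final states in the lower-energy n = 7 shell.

E1 requires Δl = ±1, so l_f ∈ {0, 2}; with 0 ≤ l_f ≤ n_f−1 = 6, the allowed l_f values are {0, 2}.
For l_f = 0: m_f ∈ {m_i−1, m_i, m_i+1} ∩ [−0, 0] = {0} → 1 state.
For l_f = 2: m_f ∈ {m_i−1, m_i, m_i+1} ∩ [−2, 2] = {-2, -1, 0} → 3 states.
Total: 4.

4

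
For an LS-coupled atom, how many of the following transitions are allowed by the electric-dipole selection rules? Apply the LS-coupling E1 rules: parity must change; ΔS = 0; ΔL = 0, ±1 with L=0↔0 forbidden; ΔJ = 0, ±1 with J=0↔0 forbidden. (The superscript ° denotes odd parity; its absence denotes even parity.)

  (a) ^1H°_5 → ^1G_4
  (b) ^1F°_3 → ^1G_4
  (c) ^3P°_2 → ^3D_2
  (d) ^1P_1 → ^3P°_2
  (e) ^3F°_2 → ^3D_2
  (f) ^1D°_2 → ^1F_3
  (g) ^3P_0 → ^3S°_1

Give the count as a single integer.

6

(a) allowed
(b) allowed
(c) allowed
(d) forbidden (ΔS fails)
(e) allowed
(f) allowed
(g) allowed
Total allowed: 6 of 7.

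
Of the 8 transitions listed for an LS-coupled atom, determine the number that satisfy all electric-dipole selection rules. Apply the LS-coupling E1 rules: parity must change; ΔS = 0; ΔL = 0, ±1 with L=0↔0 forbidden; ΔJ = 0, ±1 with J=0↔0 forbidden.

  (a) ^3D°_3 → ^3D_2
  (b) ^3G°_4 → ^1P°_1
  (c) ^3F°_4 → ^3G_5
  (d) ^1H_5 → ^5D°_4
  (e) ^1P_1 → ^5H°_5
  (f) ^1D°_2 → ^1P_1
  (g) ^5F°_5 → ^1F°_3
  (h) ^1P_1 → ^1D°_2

4

(a) allowed
(b) forbidden (parity, ΔS, ΔL, ΔJ fail)
(c) allowed
(d) forbidden (ΔS, ΔL fail)
(e) forbidden (ΔS, ΔL, ΔJ fail)
(f) allowed
(g) forbidden (parity, ΔS, ΔJ fail)
(h) allowed
Total allowed: 4 of 8.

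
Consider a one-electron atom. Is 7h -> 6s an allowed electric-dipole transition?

forbidden

Δl = 0 − 5 = -5; the E1 rule Δl = ±1 is violated.
The transition is electric-dipole forbidden.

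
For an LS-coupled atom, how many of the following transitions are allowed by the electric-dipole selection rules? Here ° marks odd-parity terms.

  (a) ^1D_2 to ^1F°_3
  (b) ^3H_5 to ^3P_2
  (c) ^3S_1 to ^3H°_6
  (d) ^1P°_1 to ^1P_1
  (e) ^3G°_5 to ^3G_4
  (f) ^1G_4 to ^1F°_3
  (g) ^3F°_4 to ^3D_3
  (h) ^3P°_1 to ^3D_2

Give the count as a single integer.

(a) allowed
(b) forbidden (parity, ΔL, ΔJ fail)
(c) forbidden (ΔL, ΔJ fail)
(d) allowed
(e) allowed
(f) allowed
(g) allowed
(h) allowed
Total allowed: 6 of 8.

6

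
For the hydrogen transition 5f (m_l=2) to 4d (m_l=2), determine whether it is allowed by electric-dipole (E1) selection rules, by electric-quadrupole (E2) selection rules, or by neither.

Δl = 2 − 3 = -1; l_i + l_f = 5.
Δm_l = +0.
E1 (Δl = ±1, |Δm_l| ≤ 1): satisfied.
E2 (Δl = 0,±2, l_i+l_f ≥ 2, |Δm_l| ≤ 2): not satisfied.

E1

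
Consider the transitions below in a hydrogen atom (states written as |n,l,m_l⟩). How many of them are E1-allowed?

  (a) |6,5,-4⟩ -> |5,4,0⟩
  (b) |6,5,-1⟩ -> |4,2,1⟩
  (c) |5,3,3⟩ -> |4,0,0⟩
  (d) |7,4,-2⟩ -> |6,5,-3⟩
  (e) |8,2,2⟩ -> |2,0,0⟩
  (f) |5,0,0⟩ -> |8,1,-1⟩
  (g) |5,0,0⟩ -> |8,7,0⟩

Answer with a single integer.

(a) forbidden — Δm_l = +4 (E1 requires Δm_l = 0, ±1)
(b) forbidden — Δl = -3 (E1 requires Δl = ±1); Δm_l = +2 (E1 requires Δm_l = 0, ±1)
(c) forbidden — Δl = -3 (E1 requires Δl = ±1); Δm_l = -3 (E1 requires Δm_l = 0, ±1)
(d) allowed
(e) forbidden — Δl = -2 (E1 requires Δl = ±1); Δm_l = -2 (E1 requires Δm_l = 0, ±1)
(f) allowed
(g) forbidden — Δl = +7 (E1 requires Δl = ±1)
Total allowed: 2 of 7.

2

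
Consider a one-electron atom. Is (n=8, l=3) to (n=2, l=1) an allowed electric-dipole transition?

l: 3 → 1 (Δl = -2). Δl = ±1 violated.
The transition is electric-dipole forbidden.

forbidden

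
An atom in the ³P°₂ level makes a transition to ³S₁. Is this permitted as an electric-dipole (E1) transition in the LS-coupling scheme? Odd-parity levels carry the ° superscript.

Initial level: S=1, L=1, J=2, parity odd. Final level: S=1, L=0, J=1, parity even.
Parity must change: odd → even — satisfied.
ΔS = 0: S: 1 → 1 — satisfied.
ΔL = 0, ±1 (not L=0↔0): L: 1 → 0, ΔL = -1 — satisfied.
ΔJ = 0, ±1 (not J=0↔0): J: 2 → 1, ΔJ = -1 — satisfied.
All four E1 rules are satisfied.

allowed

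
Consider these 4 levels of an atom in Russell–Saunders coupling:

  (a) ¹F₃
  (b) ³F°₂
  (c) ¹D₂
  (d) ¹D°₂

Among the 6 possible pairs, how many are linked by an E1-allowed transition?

2

(a)–(b): forbidden (ΔS).
(a)–(c): forbidden (parity).
(a)–(d): allowed.
(b)–(c): forbidden (ΔS).
(b)–(d): forbidden (parity, ΔS).
(c)–(d): allowed.
Allowed pairs: 2 of 6.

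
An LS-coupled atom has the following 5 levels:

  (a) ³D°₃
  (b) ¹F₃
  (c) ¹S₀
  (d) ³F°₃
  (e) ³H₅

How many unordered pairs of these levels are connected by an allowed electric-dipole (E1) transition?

(a)–(b): forbidden (ΔS).
(a)–(c): forbidden (ΔS, ΔL, ΔJ).
(a)–(d): forbidden (parity).
(a)–(e): forbidden (ΔL, ΔJ).
(b)–(c): forbidden (parity, ΔL, ΔJ).
(b)–(d): forbidden (ΔS).
(b)–(e): forbidden (parity, ΔS, ΔL, ΔJ).
(c)–(d): forbidden (ΔS, ΔL, ΔJ).
(c)–(e): forbidden (parity, ΔS, ΔL, ΔJ).
(d)–(e): forbidden (ΔL, ΔJ).
Allowed pairs: 0 of 10.

0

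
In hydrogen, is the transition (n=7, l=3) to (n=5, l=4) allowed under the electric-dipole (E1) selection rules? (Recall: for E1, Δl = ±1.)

Initial l = 3, final l = 4, so Δl = +1. E1 requires Δl = ±1: passes.
All E1 selection rules are satisfied.

allowed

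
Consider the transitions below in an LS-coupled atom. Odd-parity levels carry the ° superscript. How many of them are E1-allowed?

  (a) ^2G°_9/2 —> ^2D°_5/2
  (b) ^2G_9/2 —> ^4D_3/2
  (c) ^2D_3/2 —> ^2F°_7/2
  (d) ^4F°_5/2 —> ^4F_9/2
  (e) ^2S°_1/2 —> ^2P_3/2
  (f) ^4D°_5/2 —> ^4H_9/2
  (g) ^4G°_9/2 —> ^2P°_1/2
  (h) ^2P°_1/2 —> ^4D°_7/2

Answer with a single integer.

(a) forbidden (parity, ΔL, ΔJ fail)
(b) forbidden (parity, ΔS, ΔL, ΔJ fail)
(c) forbidden (ΔJ fails)
(d) forbidden (ΔJ fails)
(e) allowed
(f) forbidden (ΔL, ΔJ fail)
(g) forbidden (parity, ΔS, ΔL, ΔJ fail)
(h) forbidden (parity, ΔS, ΔJ fail)
Total allowed: 1 of 8.

1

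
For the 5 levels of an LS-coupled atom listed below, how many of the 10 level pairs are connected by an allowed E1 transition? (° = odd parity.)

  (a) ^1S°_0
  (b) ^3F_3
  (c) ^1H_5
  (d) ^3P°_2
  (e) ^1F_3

0

(a)–(b): forbidden (ΔS, ΔL, ΔJ).
(a)–(c): forbidden (ΔL, ΔJ).
(a)–(d): forbidden (parity, ΔS, ΔJ).
(a)–(e): forbidden (ΔL, ΔJ).
(b)–(c): forbidden (parity, ΔS, ΔL, ΔJ).
(b)–(d): forbidden (ΔL).
(b)–(e): forbidden (parity, ΔS).
(c)–(d): forbidden (ΔS, ΔL, ΔJ).
(c)–(e): forbidden (parity, ΔL, ΔJ).
(d)–(e): forbidden (ΔS, ΔL).
Allowed pairs: 0 of 10.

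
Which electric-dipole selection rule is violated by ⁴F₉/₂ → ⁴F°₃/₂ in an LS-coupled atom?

ΔL = 0, ±1 (not L=0↔0): L: 3 → 3, ΔL = +0 — satisfied.
ΔS = 0: S: 3/2 → 3/2 — satisfied.
ΔJ = 0, ±1 (not J=0↔0): J: 9/2 → 3/2, ΔJ = -3 — violated.
Parity must change: even → odd — satisfied.

the ΔJ = 0, ±1 rule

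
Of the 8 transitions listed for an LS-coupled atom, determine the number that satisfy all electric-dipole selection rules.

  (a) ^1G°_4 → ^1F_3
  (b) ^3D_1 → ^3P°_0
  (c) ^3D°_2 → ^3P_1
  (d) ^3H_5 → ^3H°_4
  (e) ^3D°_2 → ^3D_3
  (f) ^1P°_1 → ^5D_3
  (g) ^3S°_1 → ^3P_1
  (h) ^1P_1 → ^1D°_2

7

(a) allowed
(b) allowed
(c) allowed
(d) allowed
(e) allowed
(f) forbidden (ΔS, ΔJ fail)
(g) allowed
(h) allowed
Total allowed: 7 of 8.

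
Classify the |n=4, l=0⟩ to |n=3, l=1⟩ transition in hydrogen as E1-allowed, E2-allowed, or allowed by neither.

Δl = 1 − 0 = +1; l_i + l_f = 1.
E1 (Δl = ±1): satisfied.
E2 (Δl = 0,±2, l_i+l_f ≥ 2): not satisfied.

E1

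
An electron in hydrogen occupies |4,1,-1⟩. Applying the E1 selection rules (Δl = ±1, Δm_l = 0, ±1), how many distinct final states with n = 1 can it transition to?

E1 requires Δl = ±1, so l_f ∈ {0, 2}; with 0 ≤ l_f ≤ n_f−1 = 0, the allowed l_f values are {0}.
For l_f = 0: m_f ∈ {m_i−1, m_i, m_i+1} ∩ [−0, 0] = {0} → 1 state.
Total: 1.

1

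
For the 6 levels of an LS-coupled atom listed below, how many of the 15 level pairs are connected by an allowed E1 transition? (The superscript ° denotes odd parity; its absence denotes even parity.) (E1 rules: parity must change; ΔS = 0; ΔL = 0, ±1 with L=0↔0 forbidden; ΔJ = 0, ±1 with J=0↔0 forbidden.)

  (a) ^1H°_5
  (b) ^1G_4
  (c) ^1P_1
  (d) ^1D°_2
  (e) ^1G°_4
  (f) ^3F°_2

(a)–(b): allowed.
(a)–(c): forbidden (ΔL, ΔJ).
(a)–(d): forbidden (parity, ΔL, ΔJ).
(a)–(e): forbidden (parity).
(a)–(f): forbidden (parity, ΔS, ΔL, ΔJ).
(b)–(c): forbidden (parity, ΔL, ΔJ).
(b)–(d): forbidden (ΔL, ΔJ).
(b)–(e): allowed.
(b)–(f): forbidden (ΔS, ΔJ).
(c)–(d): allowed.
(c)–(e): forbidden (ΔL, ΔJ).
(c)–(f): forbidden (ΔS, ΔL).
(d)–(e): forbidden (parity, ΔL, ΔJ).
(d)–(f): forbidden (parity, ΔS).
(e)–(f): forbidden (parity, ΔS, ΔJ).
Allowed pairs: 3 of 15.

3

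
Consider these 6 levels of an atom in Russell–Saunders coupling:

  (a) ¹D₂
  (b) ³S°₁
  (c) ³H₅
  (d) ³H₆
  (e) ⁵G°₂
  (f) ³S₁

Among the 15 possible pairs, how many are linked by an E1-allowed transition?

0

(a)–(b): forbidden (ΔS, ΔL).
(a)–(c): forbidden (parity, ΔS, ΔL, ΔJ).
(a)–(d): forbidden (parity, ΔS, ΔL, ΔJ).
(a)–(e): forbidden (ΔS, ΔL).
(a)–(f): forbidden (parity, ΔS, ΔL).
(b)–(c): forbidden (ΔL, ΔJ).
(b)–(d): forbidden (ΔL, ΔJ).
(b)–(e): forbidden (parity, ΔS, ΔL).
(b)–(f): forbidden (ΔL).
(c)–(d): forbidden (parity).
(c)–(e): forbidden (ΔS, ΔJ).
(c)–(f): forbidden (parity, ΔL, ΔJ).
(d)–(e): forbidden (ΔS, ΔJ).
(d)–(f): forbidden (parity, ΔL, ΔJ).
(e)–(f): forbidden (ΔS, ΔL).
Allowed pairs: 0 of 15.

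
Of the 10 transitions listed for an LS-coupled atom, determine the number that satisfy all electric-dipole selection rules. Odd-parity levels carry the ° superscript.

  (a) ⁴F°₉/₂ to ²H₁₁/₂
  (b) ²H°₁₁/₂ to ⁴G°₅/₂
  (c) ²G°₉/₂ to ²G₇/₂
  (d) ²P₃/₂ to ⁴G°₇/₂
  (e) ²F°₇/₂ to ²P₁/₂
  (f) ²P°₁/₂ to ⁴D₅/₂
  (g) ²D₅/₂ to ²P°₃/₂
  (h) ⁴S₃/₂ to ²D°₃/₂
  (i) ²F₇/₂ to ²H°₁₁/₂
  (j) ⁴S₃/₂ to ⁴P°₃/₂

3

(a) forbidden (ΔS, ΔL fail)
(b) forbidden (parity, ΔS, ΔJ fail)
(c) allowed
(d) forbidden (ΔS, ΔL, ΔJ fail)
(e) forbidden (ΔL, ΔJ fail)
(f) forbidden (ΔS, ΔJ fail)
(g) allowed
(h) forbidden (ΔS, ΔL fail)
(i) forbidden (ΔL, ΔJ fail)
(j) allowed
Total allowed: 3 of 10.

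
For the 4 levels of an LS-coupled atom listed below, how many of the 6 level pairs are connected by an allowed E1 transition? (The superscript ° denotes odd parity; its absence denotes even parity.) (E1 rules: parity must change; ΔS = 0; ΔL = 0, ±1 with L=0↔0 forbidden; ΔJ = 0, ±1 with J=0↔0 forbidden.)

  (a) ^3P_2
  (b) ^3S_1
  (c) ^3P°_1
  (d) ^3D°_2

3

(a)–(b): forbidden (parity).
(a)–(c): allowed.
(a)–(d): allowed.
(b)–(c): allowed.
(b)–(d): forbidden (ΔL).
(c)–(d): forbidden (parity).
Allowed pairs: 3 of 6.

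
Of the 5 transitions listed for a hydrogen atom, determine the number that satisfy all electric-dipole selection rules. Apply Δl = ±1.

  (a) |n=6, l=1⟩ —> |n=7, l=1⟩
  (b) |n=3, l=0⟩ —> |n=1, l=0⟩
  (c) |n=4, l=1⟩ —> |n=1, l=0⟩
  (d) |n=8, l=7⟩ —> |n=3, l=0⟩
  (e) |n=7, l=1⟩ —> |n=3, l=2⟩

2

(a) forbidden — Δl = +0 (E1 requires Δl = ±1)
(b) forbidden — Δl = +0 (E1 requires Δl = ±1)
(c) allowed
(d) forbidden — Δl = -7 (E1 requires Δl = ±1)
(e) allowed
Total allowed: 2 of 5.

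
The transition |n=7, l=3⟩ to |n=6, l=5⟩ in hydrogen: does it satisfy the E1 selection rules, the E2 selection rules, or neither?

E2

Δl = 5 − 3 = +2; l_i + l_f = 8.
E1 (Δl = ±1): not satisfied.
E2 (Δl = 0,±2, l_i+l_f ≥ 2): satisfied.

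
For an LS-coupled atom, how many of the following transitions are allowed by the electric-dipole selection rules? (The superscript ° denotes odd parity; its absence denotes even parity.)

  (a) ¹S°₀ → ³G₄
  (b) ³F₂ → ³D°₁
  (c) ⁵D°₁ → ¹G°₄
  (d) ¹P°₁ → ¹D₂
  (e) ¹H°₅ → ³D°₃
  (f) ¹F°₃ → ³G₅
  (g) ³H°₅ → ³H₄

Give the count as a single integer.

(a) forbidden (ΔS, ΔL, ΔJ fail)
(b) allowed
(c) forbidden (parity, ΔS, ΔL, ΔJ fail)
(d) allowed
(e) forbidden (parity, ΔS, ΔL, ΔJ fail)
(f) forbidden (ΔS, ΔJ fail)
(g) allowed
Total allowed: 3 of 7.

3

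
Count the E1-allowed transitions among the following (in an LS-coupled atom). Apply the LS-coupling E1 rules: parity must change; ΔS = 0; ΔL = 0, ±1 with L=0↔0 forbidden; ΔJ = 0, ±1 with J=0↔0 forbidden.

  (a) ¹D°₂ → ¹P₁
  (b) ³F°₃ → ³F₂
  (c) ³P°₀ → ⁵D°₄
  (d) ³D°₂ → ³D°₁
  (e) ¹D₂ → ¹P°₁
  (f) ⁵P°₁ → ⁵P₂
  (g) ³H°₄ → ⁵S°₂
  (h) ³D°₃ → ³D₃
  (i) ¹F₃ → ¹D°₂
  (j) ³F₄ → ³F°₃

(a) allowed
(b) allowed
(c) forbidden (parity, ΔS, ΔJ fail)
(d) forbidden (parity fails)
(e) allowed
(f) allowed
(g) forbidden (parity, ΔS, ΔL, ΔJ fail)
(h) allowed
(i) allowed
(j) allowed
Total allowed: 7 of 10.

7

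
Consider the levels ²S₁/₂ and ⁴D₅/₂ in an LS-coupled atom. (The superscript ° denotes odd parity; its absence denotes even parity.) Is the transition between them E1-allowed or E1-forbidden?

Initial level: S=1/2, L=0, J=1/2, parity even. Final level: S=3/2, L=2, J=5/2, parity even.
Parity must change: even → even — fails.
ΔS = 0: S: 1/2 → 3/2 — fails.
ΔL = 0, ±1 (not L=0↔0): L: 0 → 2, ΔL = +2 — fails.
ΔJ = 0, ±1 (not J=0↔0): J: 1/2 → 5/2, ΔJ = +2 — fails.
Rule(s) violated: parity, ΔS, ΔL, ΔJ.

forbidden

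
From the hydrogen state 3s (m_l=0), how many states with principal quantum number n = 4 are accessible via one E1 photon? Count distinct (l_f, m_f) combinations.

E1 requires Δl = ±1, so l_f ∈ {-1, 1}; with 0 ≤ l_f ≤ n_f−1 = 3, the allowed l_f values are {1}.
For l_f = 1: m_f ∈ {m_i−1, m_i, m_i+1} ∩ [−1, 1] = {-1, 0, 1} → 3 states.
Total: 3.

3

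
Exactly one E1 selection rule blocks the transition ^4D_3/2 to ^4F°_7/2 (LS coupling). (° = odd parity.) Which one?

Parity must change: even → odd — satisfied.
ΔS = 0: S: 3/2 → 3/2 — satisfied.
ΔL = 0, ±1 (not L=0↔0): L: 2 → 3, ΔL = +1 — satisfied.
ΔJ = 0, ±1 (not J=0↔0): J: 3/2 → 7/2, ΔJ = +2 — violated.

the ΔJ = 0, ±1 rule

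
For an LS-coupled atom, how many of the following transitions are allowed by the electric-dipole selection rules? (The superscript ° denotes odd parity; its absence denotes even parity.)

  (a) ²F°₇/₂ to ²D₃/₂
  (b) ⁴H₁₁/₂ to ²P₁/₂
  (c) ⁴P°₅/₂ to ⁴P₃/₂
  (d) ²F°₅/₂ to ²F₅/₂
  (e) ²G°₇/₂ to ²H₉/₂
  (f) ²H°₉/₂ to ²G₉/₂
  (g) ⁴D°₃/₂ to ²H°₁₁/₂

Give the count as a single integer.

(a) forbidden (ΔJ fails)
(b) forbidden (parity, ΔS, ΔL, ΔJ fail)
(c) allowed
(d) allowed
(e) allowed
(f) allowed
(g) forbidden (parity, ΔS, ΔL, ΔJ fail)
Total allowed: 4 of 7.

4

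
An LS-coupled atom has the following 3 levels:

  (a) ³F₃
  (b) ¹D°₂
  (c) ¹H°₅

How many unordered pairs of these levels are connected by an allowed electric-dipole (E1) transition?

(a)–(b): forbidden (ΔS).
(a)–(c): forbidden (ΔS, ΔL, ΔJ).
(b)–(c): forbidden (parity, ΔL, ΔJ).
Allowed pairs: 0 of 3.

0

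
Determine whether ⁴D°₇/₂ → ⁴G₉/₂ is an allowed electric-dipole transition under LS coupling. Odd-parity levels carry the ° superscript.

forbidden

ΔL = 0, ±1 (not L=0↔0): L: 2 → 4, ΔL = +2 — ✗.
Parity must change: odd → even — ✓.
ΔS = 0: S: 3/2 → 3/2 — ✓.
ΔJ = 0, ±1 (not J=0↔0): J: 7/2 → 9/2, ΔJ = +1 — ✓.
Rule(s) violated: ΔL.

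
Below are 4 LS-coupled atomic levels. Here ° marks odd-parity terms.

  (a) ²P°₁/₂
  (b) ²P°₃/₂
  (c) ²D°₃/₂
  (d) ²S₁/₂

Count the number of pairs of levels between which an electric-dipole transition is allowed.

2

(a)–(b): forbidden (parity).
(a)–(c): forbidden (parity).
(a)–(d): allowed.
(b)–(c): forbidden (parity).
(b)–(d): allowed.
(c)–(d): forbidden (ΔL).
Allowed pairs: 2 of 6.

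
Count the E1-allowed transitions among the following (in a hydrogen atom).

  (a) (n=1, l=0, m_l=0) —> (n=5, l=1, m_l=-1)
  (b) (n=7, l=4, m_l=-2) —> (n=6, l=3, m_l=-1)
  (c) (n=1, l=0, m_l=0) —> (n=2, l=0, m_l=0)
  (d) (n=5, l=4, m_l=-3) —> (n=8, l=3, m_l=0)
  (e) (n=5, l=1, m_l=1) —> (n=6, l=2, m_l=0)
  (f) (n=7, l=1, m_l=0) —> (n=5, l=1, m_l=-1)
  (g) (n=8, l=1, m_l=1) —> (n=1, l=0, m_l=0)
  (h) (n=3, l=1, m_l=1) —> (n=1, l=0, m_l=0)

5

(a) allowed
(b) allowed
(c) forbidden — Δl = +0 (E1 requires Δl = ±1)
(d) forbidden — Δm_l = +3 (E1 requires Δm_l = 0, ±1)
(e) allowed
(f) forbidden — Δl = +0 (E1 requires Δl = ±1)
(g) allowed
(h) allowed
Total allowed: 5 of 8.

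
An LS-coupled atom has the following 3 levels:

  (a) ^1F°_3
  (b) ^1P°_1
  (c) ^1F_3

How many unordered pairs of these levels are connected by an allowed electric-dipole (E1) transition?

(a)–(b): forbidden (parity, ΔL, ΔJ).
(a)–(c): allowed.
(b)–(c): forbidden (ΔL, ΔJ).
Allowed pairs: 1 of 3.

1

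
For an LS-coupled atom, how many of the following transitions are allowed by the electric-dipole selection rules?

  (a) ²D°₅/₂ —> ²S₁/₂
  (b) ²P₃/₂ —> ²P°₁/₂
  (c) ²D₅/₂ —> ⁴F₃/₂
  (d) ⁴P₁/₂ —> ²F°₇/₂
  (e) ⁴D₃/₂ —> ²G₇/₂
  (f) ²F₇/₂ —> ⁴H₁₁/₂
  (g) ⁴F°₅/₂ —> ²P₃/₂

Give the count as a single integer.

(a) forbidden (ΔL, ΔJ fail)
(b) allowed
(c) forbidden (parity, ΔS fail)
(d) forbidden (ΔS, ΔL, ΔJ fail)
(e) forbidden (parity, ΔS, ΔL, ΔJ fail)
(f) forbidden (parity, ΔS, ΔL, ΔJ fail)
(g) forbidden (ΔS, ΔL fail)
Total allowed: 1 of 7.

1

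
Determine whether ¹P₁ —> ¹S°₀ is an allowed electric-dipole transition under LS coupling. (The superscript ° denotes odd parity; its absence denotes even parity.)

allowed

Initial level: S=0, L=1, J=1, parity even. Final level: S=0, L=0, J=0, parity odd.
Parity must change: even → odd — passes.
ΔJ = 0, ±1 (not J=0↔0): J: 1 → 0, ΔJ = -1 — passes.
ΔS = 0: S: 0 → 0 — passes.
ΔL = 0, ±1 (not L=0↔0): L: 1 → 0, ΔL = -1 — passes.
All four E1 rules are satisfied.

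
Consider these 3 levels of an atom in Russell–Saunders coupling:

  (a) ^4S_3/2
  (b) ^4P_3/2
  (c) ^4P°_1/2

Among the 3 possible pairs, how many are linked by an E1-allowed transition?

2

(a)–(b): forbidden (parity).
(a)–(c): allowed.
(b)–(c): allowed.
Allowed pairs: 2 of 3.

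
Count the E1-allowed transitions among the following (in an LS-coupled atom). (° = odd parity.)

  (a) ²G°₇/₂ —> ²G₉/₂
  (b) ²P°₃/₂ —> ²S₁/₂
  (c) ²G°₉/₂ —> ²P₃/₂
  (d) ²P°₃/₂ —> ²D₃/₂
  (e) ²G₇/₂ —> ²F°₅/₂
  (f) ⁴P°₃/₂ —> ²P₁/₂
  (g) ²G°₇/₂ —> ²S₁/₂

(a) allowed
(b) allowed
(c) forbidden (ΔL, ΔJ fail)
(d) allowed
(e) allowed
(f) forbidden (ΔS fails)
(g) forbidden (ΔL, ΔJ fail)
Total allowed: 4 of 7.

4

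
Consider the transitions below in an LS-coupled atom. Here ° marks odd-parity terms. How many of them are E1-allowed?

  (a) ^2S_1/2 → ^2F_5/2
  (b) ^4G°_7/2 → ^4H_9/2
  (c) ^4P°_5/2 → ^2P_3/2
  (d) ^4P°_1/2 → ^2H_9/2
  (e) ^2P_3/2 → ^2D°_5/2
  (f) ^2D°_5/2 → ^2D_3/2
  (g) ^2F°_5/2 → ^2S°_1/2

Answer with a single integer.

3

(a) forbidden (parity, ΔL, ΔJ fail)
(b) allowed
(c) forbidden (ΔS fails)
(d) forbidden (ΔS, ΔL, ΔJ fail)
(e) allowed
(f) allowed
(g) forbidden (parity, ΔL, ΔJ fail)
Total allowed: 3 of 7.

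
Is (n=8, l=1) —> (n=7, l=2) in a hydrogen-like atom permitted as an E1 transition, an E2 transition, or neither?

Δl = 2 − 1 = +1; l_i + l_f = 3.
E1 (Δl = ±1): satisfied.
E2 (Δl = 0,±2, l_i+l_f ≥ 2): not satisfied.

E1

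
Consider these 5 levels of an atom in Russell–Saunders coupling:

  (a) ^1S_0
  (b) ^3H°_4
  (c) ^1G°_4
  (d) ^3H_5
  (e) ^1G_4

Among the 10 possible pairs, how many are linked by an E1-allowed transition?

2

(a)–(b): forbidden (ΔS, ΔL, ΔJ).
(a)–(c): forbidden (ΔL, ΔJ).
(a)–(d): forbidden (parity, ΔS, ΔL, ΔJ).
(a)–(e): forbidden (parity, ΔL, ΔJ).
(b)–(c): forbidden (parity, ΔS).
(b)–(d): allowed.
(b)–(e): forbidden (ΔS).
(c)–(d): forbidden (ΔS).
(c)–(e): allowed.
(d)–(e): forbidden (parity, ΔS).
Allowed pairs: 2 of 10.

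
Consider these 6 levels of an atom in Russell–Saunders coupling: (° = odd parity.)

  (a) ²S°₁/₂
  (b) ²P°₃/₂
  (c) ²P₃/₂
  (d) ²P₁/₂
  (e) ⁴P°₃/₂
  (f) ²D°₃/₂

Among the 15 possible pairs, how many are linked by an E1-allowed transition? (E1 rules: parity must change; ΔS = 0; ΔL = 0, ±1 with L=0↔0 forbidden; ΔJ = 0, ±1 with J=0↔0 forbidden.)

(a)–(b): forbidden (parity).
(a)–(c): allowed.
(a)–(d): allowed.
(a)–(e): forbidden (parity, ΔS).
(a)–(f): forbidden (parity, ΔL).
(b)–(c): allowed.
(b)–(d): allowed.
(b)–(e): forbidden (parity, ΔS).
(b)–(f): forbidden (parity).
(c)–(d): forbidden (parity).
(c)–(e): forbidden (ΔS).
(c)–(f): allowed.
(d)–(e): forbidden (ΔS).
(d)–(f): allowed.
(e)–(f): forbidden (parity, ΔS).
Allowed pairs: 6 of 15.

6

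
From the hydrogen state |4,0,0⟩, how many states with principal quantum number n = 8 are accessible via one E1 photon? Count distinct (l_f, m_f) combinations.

E1 requires Δl = ±1, so l_f ∈ {-1, 1}; with 0 ≤ l_f ≤ n_f−1 = 7, the allowed l_f values are {1}.
For l_f = 1: m_f ∈ {m_i−1, m_i, m_i+1} ∩ [−1, 1] = {-1, 0, 1} → 3 states.
Total: 3.

3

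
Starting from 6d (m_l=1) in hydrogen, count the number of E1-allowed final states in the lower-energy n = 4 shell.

E1 requires Δl = ±1, so l_f ∈ {1, 3}; with 0 ≤ l_f ≤ n_f−1 = 3, the allowed l_f values are {1, 3}.
For l_f = 1: m_f ∈ {m_i−1, m_i, m_i+1} ∩ [−1, 1] = {0, 1} → 2 states.
For l_f = 3: m_f ∈ {m_i−1, m_i, m_i+1} ∩ [−3, 3] = {0, 1, 2} → 3 states.
Total: 5.

5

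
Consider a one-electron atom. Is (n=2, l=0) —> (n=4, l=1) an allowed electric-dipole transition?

allowed

Δl = 1 − 0 = +1; the E1 rule Δl = ±1 is ✓.
All E1 selection rules are satisfied.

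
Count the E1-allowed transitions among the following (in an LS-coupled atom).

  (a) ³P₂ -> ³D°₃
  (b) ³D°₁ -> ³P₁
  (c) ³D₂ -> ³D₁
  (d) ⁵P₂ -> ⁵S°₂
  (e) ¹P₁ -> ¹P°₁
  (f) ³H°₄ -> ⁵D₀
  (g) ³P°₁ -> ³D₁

5

(a) allowed
(b) allowed
(c) forbidden (parity fails)
(d) allowed
(e) allowed
(f) forbidden (ΔS, ΔL, ΔJ fail)
(g) allowed
Total allowed: 5 of 7.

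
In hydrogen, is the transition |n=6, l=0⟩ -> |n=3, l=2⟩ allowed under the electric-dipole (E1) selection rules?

forbidden

Δl = 2 − 0 = +2; the E1 rule Δl = ±1 is violated.
The transition is electric-dipole forbidden.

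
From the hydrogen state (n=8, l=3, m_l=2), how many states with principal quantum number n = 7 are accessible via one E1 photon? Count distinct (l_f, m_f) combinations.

E1 requires Δl = ±1, so l_f ∈ {2, 4}; with 0 ≤ l_f ≤ n_f−1 = 6, the allowed l_f values are {2, 4}.
For l_f = 2: m_f ∈ {m_i−1, m_i, m_i+1} ∩ [−2, 2] = {1, 2} → 2 states.
For l_f = 4: m_f ∈ {m_i−1, m_i, m_i+1} ∩ [−4, 4] = {1, 2, 3} → 3 states.
Total: 5.

5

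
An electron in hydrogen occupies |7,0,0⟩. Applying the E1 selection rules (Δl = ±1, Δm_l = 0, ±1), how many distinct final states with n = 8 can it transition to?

3

E1 requires Δl = ±1, so l_f ∈ {-1, 1}; with 0 ≤ l_f ≤ n_f−1 = 7, the allowed l_f values are {1}.
For l_f = 1: m_f ∈ {m_i−1, m_i, m_i+1} ∩ [−1, 1] = {-1, 0, 1} → 3 states.
Total: 3.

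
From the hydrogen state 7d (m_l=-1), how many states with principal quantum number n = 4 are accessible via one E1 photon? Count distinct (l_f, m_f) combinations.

E1 requires Δl = ±1, so l_f ∈ {1, 3}; with 0 ≤ l_f ≤ n_f−1 = 3, the allowed l_f values are {1, 3}.
For l_f = 1: m_f ∈ {m_i−1, m_i, m_i+1} ∩ [−1, 1] = {-1, 0} → 2 states.
For l_f = 3: m_f ∈ {m_i−1, m_i, m_i+1} ∩ [−3, 3] = {-2, -1, 0} → 3 states.
Total: 5.

5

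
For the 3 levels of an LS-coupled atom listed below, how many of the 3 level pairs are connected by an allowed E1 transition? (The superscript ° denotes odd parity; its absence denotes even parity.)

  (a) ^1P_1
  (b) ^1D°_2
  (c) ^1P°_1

(a)–(b): allowed.
(a)–(c): allowed.
(b)–(c): forbidden (parity).
Allowed pairs: 2 of 3.

2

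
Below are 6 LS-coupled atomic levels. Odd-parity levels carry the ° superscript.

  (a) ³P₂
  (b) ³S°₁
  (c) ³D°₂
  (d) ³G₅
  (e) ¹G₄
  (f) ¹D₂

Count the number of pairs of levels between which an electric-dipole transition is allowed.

(a)–(b): allowed.
(a)–(c): allowed.
(a)–(d): forbidden (parity, ΔL, ΔJ).
(a)–(e): forbidden (parity, ΔS, ΔL, ΔJ).
(a)–(f): forbidden (parity, ΔS).
(b)–(c): forbidden (parity, ΔL).
(b)–(d): forbidden (ΔL, ΔJ).
(b)–(e): forbidden (ΔS, ΔL, ΔJ).
(b)–(f): forbidden (ΔS, ΔL).
(c)–(d): forbidden (ΔL, ΔJ).
(c)–(e): forbidden (ΔS, ΔL, ΔJ).
(c)–(f): forbidden (ΔS).
(d)–(e): forbidden (parity, ΔS).
(d)–(f): forbidden (parity, ΔS, ΔL, ΔJ).
(e)–(f): forbidden (parity, ΔL, ΔJ).
Allowed pairs: 2 of 15.

2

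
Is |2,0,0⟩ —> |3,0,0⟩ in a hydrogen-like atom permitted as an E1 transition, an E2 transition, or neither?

Δl = 0 − 0 = +0; l_i + l_f = 0.
Δm_l = +0.
E1 (Δl = ±1, |Δm_l| ≤ 1): not satisfied.
E2 (Δl = 0,±2, l_i+l_f ≥ 2, |Δm_l| ≤ 2): not satisfied.

neither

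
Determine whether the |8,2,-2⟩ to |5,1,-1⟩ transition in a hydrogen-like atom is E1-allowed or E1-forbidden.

allowed

Δl = 1 − 2 = -1; the E1 rule Δl = ±1 is satisfied.
m_l: -2 → -1 (Δm_l = +1). |Δm_l| ≤ 1 satisfied.
All E1 selection rules are satisfied.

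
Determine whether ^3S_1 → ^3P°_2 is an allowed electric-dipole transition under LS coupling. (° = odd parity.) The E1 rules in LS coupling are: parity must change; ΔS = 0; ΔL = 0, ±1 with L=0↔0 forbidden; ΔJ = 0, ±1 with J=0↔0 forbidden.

Reading off the term symbols: S 1→1, L 0→1, J 1→2, parity even→odd.
ΔS = 0: S: 1 → 1 — passes.
ΔL = 0, ±1 (not L=0↔0): L: 0 → 1, ΔL = +1 — passes.
ΔJ = 0, ±1 (not J=0↔0): J: 1 → 2, ΔJ = +1 — passes.
Parity must change: even → odd — passes.
All four E1 rules are satisfied.

allowed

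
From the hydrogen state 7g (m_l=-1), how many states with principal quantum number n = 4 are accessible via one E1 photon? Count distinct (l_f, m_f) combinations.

3

E1 requires Δl = ±1, so l_f ∈ {3, 5}; with 0 ≤ l_f ≤ n_f−1 = 3, the allowed l_f values are {3}.
For l_f = 3: m_f ∈ {m_i−1, m_i, m_i+1} ∩ [−3, 3] = {-2, -1, 0} → 3 states.
Total: 3.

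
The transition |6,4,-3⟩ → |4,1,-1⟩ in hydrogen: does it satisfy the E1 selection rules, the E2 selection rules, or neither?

Δl = 1 − 4 = -3; l_i + l_f = 5.
Δm_l = +2.
E1 (Δl = ±1, |Δm_l| ≤ 1): not satisfied.
E2 (Δl = 0,±2, l_i+l_f ≥ 2, |Δm_l| ≤ 2): not satisfied.

neither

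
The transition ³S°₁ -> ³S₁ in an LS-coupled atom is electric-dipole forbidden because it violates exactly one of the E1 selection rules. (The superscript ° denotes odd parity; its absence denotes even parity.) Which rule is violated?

the L=0 ↔ L=0 exclusion

ΔS = 0: S: 1 → 1 — satisfied.
Parity must change: odd → even — satisfied.
ΔJ = 0, ±1 (not J=0↔0): J: 1 → 1, ΔJ = +0 — satisfied.
ΔL = 0, ±1 (not L=0↔0): L: 0 → 0, ΔL = +0 — violated.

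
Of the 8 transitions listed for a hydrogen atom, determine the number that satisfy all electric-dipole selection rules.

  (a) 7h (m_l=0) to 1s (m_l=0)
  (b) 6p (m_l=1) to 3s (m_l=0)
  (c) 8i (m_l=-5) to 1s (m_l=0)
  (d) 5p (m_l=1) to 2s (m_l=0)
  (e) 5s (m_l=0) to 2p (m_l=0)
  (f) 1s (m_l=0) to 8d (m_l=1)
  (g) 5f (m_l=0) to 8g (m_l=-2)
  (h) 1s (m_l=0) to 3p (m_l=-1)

(a) forbidden — Δl = -5 (E1 requires Δl = ±1)
(b) allowed
(c) forbidden — Δl = -6 (E1 requires Δl = ±1); Δm_l = +5 (E1 requires Δm_l = 0, ±1)
(d) allowed
(e) allowed
(f) forbidden — Δl = +2 (E1 requires Δl = ±1)
(g) forbidden — Δm_l = -2 (E1 requires Δm_l = 0, ±1)
(h) allowed
Total allowed: 4 of 8.

4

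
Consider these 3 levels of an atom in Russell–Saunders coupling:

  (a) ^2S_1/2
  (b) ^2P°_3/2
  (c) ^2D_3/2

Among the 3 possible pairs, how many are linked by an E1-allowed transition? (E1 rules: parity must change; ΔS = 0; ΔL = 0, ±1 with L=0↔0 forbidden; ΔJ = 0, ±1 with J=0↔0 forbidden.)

(a)–(b): allowed.
(a)–(c): forbidden (parity, ΔL).
(b)–(c): allowed.
Allowed pairs: 2 of 3.

2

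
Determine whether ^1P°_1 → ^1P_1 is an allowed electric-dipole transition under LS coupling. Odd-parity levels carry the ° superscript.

Initial level: S=0, L=1, J=1, parity odd. Final level: S=0, L=1, J=1, parity even.
Parity must change: odd → even — satisfied.
ΔJ = 0, ±1 (not J=0↔0): J: 1 → 1, ΔJ = +0 — satisfied.
ΔS = 0: S: 0 → 0 — satisfied.
ΔL = 0, ±1 (not L=0↔0): L: 1 → 1, ΔL = +0 — satisfied.
All four E1 rules are satisfied.

allowed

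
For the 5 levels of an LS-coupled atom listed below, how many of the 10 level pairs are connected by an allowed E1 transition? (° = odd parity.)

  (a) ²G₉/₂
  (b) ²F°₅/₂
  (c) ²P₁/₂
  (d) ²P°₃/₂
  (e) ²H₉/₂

(a)–(b): forbidden (ΔJ).
(a)–(c): forbidden (parity, ΔL, ΔJ).
(a)–(d): forbidden (ΔL, ΔJ).
(a)–(e): forbidden (parity).
(b)–(c): forbidden (ΔL, ΔJ).
(b)–(d): forbidden (parity, ΔL).
(b)–(e): forbidden (ΔL, ΔJ).
(c)–(d): allowed.
(c)–(e): forbidden (parity, ΔL, ΔJ).
(d)–(e): forbidden (ΔL, ΔJ).
Allowed pairs: 1 of 10.

1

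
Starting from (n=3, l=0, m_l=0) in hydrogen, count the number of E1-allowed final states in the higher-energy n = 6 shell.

E1 requires Δl = ±1, so l_f ∈ {-1, 1}; with 0 ≤ l_f ≤ n_f−1 = 5, the allowed l_f values are {1}.
For l_f = 1: m_f ∈ {m_i−1, m_i, m_i+1} ∩ [−1, 1] = {-1, 0, 1} → 3 states.
Total: 3.

3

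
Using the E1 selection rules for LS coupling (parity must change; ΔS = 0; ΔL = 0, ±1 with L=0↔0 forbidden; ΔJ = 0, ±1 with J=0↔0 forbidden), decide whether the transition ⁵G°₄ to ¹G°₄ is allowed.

forbidden

ΔS = 0: S: 2 → 0 — violated.
ΔJ = 0, ±1 (not J=0↔0): J: 4 → 4, ΔJ = +0 — satisfied.
Parity must change: odd → odd — violated.
ΔL = 0, ±1 (not L=0↔0): L: 4 → 4, ΔL = +0 — satisfied.
Rule(s) violated: parity, ΔS.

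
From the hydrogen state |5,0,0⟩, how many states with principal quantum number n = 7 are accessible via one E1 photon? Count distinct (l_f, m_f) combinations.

3

E1 requires Δl = ±1, so l_f ∈ {-1, 1}; with 0 ≤ l_f ≤ n_f−1 = 6, the allowed l_f values are {1}.
For l_f = 1: m_f ∈ {m_i−1, m_i, m_i+1} ∩ [−1, 1] = {-1, 0, 1} → 3 states.
Total: 3.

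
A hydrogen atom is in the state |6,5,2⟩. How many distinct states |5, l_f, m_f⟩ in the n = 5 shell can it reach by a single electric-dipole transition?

3

E1 requires Δl = ±1, so l_f ∈ {4, 6}; with 0 ≤ l_f ≤ n_f−1 = 4, the allowed l_f values are {4}.
For l_f = 4: m_f ∈ {m_i−1, m_i, m_i+1} ∩ [−4, 4] = {1, 2, 3} → 3 states.
Total: 3.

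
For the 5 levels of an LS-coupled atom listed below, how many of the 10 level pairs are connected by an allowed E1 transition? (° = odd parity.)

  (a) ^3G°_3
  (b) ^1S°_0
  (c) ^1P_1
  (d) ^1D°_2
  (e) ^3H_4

3

(a)–(b): forbidden (parity, ΔS, ΔL, ΔJ).
(a)–(c): forbidden (ΔS, ΔL, ΔJ).
(a)–(d): forbidden (parity, ΔS, ΔL).
(a)–(e): allowed.
(b)–(c): allowed.
(b)–(d): forbidden (parity, ΔL, ΔJ).
(b)–(e): forbidden (ΔS, ΔL, ΔJ).
(c)–(d): allowed.
(c)–(e): forbidden (parity, ΔS, ΔL, ΔJ).
(d)–(e): forbidden (ΔS, ΔL, ΔJ).
Allowed pairs: 3 of 10.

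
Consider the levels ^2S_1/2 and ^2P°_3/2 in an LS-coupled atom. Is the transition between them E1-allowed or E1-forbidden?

allowed

Initial level: S=1/2, L=0, J=1/2, parity even. Final level: S=1/2, L=1, J=3/2, parity odd.
Parity must change: even → odd — ok.
ΔS = 0: S: 1/2 → 1/2 — ok.
ΔL = 0, ±1 (not L=0↔0): L: 0 → 1, ΔL = +1 — ok.
ΔJ = 0, ±1 (not J=0↔0): J: 1/2 → 3/2, ΔJ = +1 — ok.
All four E1 rules are satisfied.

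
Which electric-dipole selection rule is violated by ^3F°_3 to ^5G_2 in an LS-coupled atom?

Reading off the term symbols: S 1→2, L 3→4, J 3→2, parity odd→even.
ΔL = 0, ±1 (not L=0↔0): L: 3 → 4, ΔL = +1 — ok.
ΔJ = 0, ±1 (not J=0↔0): J: 3 → 2, ΔJ = -1 — ok.
ΔS = 0: S: 1 → 2 — fails.
Parity must change: odd → even — ok.

the ΔS = 0 rule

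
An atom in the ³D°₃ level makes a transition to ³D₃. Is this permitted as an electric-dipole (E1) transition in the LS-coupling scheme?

allowed

Initial level: S=1, L=2, J=3, parity odd. Final level: S=1, L=2, J=3, parity even.
Parity must change: odd → even — ✓.
ΔS = 0: S: 1 → 1 — ✓.
ΔL = 0, ±1 (not L=0↔0): L: 2 → 2, ΔL = +0 — ✓.
ΔJ = 0, ±1 (not J=0↔0): J: 3 → 3, ΔJ = +0 — ✓.
All four E1 rules are satisfied.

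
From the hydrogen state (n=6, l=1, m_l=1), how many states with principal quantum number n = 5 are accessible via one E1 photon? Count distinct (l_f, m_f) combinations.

E1 requires Δl = ±1, so l_f ∈ {0, 2}; with 0 ≤ l_f ≤ n_f−1 = 4, the allowed l_f values are {0, 2}.
For l_f = 0: m_f ∈ {m_i−1, m_i, m_i+1} ∩ [−0, 0] = {0} → 1 state.
For l_f = 2: m_f ∈ {m_i−1, m_i, m_i+1} ∩ [−2, 2] = {0, 1, 2} → 3 states.
Total: 4.

4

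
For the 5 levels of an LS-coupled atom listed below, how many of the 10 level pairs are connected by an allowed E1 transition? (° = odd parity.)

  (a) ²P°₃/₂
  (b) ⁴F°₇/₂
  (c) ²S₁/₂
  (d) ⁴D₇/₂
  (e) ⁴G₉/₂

(a)–(b): forbidden (parity, ΔS, ΔL, ΔJ).
(a)–(c): allowed.
(a)–(d): forbidden (ΔS, ΔJ).
(a)–(e): forbidden (ΔS, ΔL, ΔJ).
(b)–(c): forbidden (ΔS, ΔL, ΔJ).
(b)–(d): allowed.
(b)–(e): allowed.
(c)–(d): forbidden (parity, ΔS, ΔL, ΔJ).
(c)–(e): forbidden (parity, ΔS, ΔL, ΔJ).
(d)–(e): forbidden (parity, ΔL).
Allowed pairs: 3 of 10.

3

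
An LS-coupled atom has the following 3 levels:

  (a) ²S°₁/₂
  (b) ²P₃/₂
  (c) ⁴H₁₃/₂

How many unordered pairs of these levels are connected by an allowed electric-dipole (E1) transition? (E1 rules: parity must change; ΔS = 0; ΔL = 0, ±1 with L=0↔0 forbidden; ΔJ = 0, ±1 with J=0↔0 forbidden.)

1

(a)–(b): allowed.
(a)–(c): forbidden (ΔS, ΔL, ΔJ).
(b)–(c): forbidden (parity, ΔS, ΔL, ΔJ).
Allowed pairs: 1 of 3.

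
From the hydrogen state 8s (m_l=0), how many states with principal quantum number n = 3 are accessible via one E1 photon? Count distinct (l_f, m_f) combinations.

E1 requires Δl = ±1, so l_f ∈ {-1, 1}; with 0 ≤ l_f ≤ n_f−1 = 2, the allowed l_f values are {1}.
For l_f = 1: m_f ∈ {m_i−1, m_i, m_i+1} ∩ [−1, 1] = {-1, 0, 1} → 3 states.
Total: 3.

3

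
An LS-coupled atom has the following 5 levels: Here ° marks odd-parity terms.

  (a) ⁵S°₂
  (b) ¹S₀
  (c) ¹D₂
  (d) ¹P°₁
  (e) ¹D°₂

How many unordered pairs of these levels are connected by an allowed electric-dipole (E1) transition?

(a)–(b): forbidden (ΔS, ΔL, ΔJ).
(a)–(c): forbidden (ΔS, ΔL).
(a)–(d): forbidden (parity, ΔS).
(a)–(e): forbidden (parity, ΔS, ΔL).
(b)–(c): forbidden (parity, ΔL, ΔJ).
(b)–(d): allowed.
(b)–(e): forbidden (ΔL, ΔJ).
(c)–(d): allowed.
(c)–(e): allowed.
(d)–(e): forbidden (parity).
Allowed pairs: 3 of 10.

3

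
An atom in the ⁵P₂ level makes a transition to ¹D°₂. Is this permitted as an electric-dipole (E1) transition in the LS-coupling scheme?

forbidden

Parity must change: even → odd — ok.
ΔS = 0: S: 2 → 0 — fails.
ΔL = 0, ±1 (not L=0↔0): L: 1 → 2, ΔL = +1 — ok.
ΔJ = 0, ±1 (not J=0↔0): J: 2 → 2, ΔJ = +0 — ok.
Rule(s) violated: ΔS.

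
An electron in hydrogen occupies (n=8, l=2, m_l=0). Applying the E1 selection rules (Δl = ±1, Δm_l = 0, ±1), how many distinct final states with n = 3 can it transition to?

E1 requires Δl = ±1, so l_f ∈ {1, 3}; with 0 ≤ l_f ≤ n_f−1 = 2, the allowed l_f values are {1}.
For l_f = 1: m_f ∈ {m_i−1, m_i, m_i+1} ∩ [−1, 1] = {-1, 0, 1} → 3 states.
Total: 3.

3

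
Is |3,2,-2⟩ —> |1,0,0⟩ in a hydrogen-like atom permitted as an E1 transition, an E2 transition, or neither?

E2

Δl = 0 − 2 = -2; l_i + l_f = 2.
Δm_l = +2.
E1 (Δl = ±1, |Δm_l| ≤ 1): not satisfied.
E2 (Δl = 0,±2, l_i+l_f ≥ 2, |Δm_l| ≤ 2): satisfied.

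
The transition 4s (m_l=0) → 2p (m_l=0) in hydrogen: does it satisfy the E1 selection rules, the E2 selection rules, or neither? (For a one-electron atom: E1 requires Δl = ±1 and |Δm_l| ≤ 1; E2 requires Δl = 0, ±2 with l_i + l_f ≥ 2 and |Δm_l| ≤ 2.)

Δl = 1 − 0 = +1; l_i + l_f = 1.
Δm_l = +0.
E1 (Δl = ±1, |Δm_l| ≤ 1): satisfied.
E2 (Δl = 0,±2, l_i+l_f ≥ 2, |Δm_l| ≤ 2): not satisfied.

E1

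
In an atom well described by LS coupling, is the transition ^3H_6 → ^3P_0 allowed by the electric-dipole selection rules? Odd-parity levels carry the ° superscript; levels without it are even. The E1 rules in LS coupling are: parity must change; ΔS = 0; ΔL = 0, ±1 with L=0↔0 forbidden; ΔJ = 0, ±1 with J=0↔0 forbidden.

ΔJ = 0, ±1 (not J=0↔0): J: 6 → 0, ΔJ = -6 — fails.
ΔL = 0, ±1 (not L=0↔0): L: 5 → 1, ΔL = -4 — fails.
ΔS = 0: S: 1 → 1 — passes.
Parity must change: even → even — fails.
Rule(s) violated: parity, ΔL, ΔJ.

forbidden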